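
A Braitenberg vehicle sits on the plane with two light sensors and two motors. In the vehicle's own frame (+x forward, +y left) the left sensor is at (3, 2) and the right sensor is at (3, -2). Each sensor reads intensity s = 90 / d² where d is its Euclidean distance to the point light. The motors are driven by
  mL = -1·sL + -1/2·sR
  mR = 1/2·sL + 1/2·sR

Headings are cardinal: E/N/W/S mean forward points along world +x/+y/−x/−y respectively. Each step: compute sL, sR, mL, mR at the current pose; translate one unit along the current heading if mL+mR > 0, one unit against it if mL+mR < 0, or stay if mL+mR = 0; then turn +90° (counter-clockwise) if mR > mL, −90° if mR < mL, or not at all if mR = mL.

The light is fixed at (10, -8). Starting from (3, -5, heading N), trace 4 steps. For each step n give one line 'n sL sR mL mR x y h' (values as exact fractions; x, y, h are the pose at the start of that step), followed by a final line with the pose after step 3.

0 10/13 90/61 -1195/793 890/793 3 -5 N
1 9/10 45/58 -747/580 243/290 3 -6 W
2 90/17 18/13 -1323/221 738/221 4 -6 S
3 45/17 9 -243/34 99/17 4 -5 E
final 3 -5 N

n=0: pose=(3,-5,N); sL=10/13, sR=90/61; mL=-1195/793, mR=890/793; mL+mR=-5/13 → advance -1; mR−mL=2085/793 → turn +1·90°
n=1: pose=(3,-6,W); sL=9/10, sR=45/58; mL=-747/580, mR=243/290; mL+mR=-9/20 → advance -1; mR−mL=1233/580 → turn +1·90°
n=2: pose=(4,-6,S); sL=90/17, sR=18/13; mL=-1323/221, mR=738/221; mL+mR=-45/17 → advance -1; mR−mL=2061/221 → turn +1·90°
n=3: pose=(4,-5,E); sL=45/17, sR=9; mL=-243/34, mR=99/17; mL+mR=-45/34 → advance -1; mR−mL=441/34 → turn +1·90°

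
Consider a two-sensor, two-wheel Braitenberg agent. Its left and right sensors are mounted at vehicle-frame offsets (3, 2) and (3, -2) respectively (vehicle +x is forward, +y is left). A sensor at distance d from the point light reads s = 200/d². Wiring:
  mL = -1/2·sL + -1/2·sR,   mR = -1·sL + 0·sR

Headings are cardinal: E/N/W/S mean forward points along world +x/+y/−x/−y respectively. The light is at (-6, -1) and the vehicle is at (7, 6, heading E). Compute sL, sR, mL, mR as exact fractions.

200/337 200/281 -61800/94697 -200/337

left sensor world pos  = (10, 8); dL² = 337
right sensor world pos = (10, 4); dR² = 281
sL = 200/337 = 200/337
sR = 200/281 = 200/281
mL = -1/2·sL + -1/2·sR = -61800/94697
mR = -1·sL + 0·sR = -200/337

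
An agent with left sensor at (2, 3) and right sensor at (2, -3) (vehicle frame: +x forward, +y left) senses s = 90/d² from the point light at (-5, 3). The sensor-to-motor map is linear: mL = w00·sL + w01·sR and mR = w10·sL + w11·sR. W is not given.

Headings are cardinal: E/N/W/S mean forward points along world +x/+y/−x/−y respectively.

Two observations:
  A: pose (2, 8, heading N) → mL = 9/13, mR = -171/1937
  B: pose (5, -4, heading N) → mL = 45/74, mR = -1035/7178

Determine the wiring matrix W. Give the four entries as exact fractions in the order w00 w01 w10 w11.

1/2 0 -1/2 1

obs A: pose=(2,8,N) → sL=18/13, sR=90/149, mL=9/13, mR=-171/1937
obs B: pose=(5,-4,N) → sL=45/37, sR=45/97, mL=45/74, mR=-1035/7178
sensor matrix S = [[18/13, 90/149], [45/37, 45/97]]; det S = -641520/6951893
solve [mL_A; mL_B] = S·[w00; w01] and [mR_A; mR_B] = S·[w10; w11]:
  w00 = 1/2, w01 = 0, w10 = -1/2, w11 = 1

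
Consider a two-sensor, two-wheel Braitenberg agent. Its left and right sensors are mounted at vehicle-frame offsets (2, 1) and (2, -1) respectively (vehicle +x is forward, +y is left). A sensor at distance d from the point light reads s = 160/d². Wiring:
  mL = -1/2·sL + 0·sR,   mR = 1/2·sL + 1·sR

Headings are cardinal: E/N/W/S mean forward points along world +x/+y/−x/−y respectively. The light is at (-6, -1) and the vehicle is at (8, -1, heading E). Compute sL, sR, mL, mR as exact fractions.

160/257 160/257 -80/257 240/257

left sensor world pos  = (10, 0); dL² = 257
right sensor world pos = (10, -2); dR² = 257
sL = 160/257 = 160/257
sR = 160/257 = 160/257
mL = -1/2·sL + 0·sR = -80/257
mR = 1/2·sL + 1·sR = 240/257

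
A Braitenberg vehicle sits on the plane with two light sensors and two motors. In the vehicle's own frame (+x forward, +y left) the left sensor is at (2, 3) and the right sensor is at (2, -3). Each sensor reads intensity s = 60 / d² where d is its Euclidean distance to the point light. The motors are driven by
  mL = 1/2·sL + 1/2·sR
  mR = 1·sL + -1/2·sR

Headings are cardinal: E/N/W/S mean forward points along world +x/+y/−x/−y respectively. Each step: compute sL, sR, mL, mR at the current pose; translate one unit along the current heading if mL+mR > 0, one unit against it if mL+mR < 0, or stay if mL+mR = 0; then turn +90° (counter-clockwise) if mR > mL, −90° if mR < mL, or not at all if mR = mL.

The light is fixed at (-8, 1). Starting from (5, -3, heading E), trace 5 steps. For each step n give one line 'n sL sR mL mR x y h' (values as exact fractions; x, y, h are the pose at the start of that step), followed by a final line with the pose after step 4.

n=0: pose=(5,-3,E); sL=30/113, sR=30/137; mL=3750/15481, mR=2415/15481; mL+mR=45/113 → advance +1; mR−mL=-1335/15481 → turn -1·90°
n=1: pose=(6,-3,S); sL=12/65, sR=60/157; mL=2892/10205, mR=-66/10205; mL+mR=18/65 → advance +1; mR−mL=-2958/10205 → turn -1·90°
n=2: pose=(6,-4,W); sL=15/52, sR=15/37; mL=1335/3848, mR=165/1924; mL+mR=45/104 → advance +1; mR−mL=-1005/3848 → turn -1·90°
n=3: pose=(5,-4,N); sL=60/109, sR=12/53; mL=2244/5777, mR=2526/5777; mL+mR=90/109 → advance +1; mR−mL=282/5777 → turn +1·90°
n=4: pose=(5,-3,W); sL=6/17, sR=30/61; mL=438/1037, mR=111/1037; mL+mR=9/17 → advance +1; mR−mL=-327/1037 → turn -1·90°

0 30/113 30/137 3750/15481 2415/15481 5 -3 E
1 12/65 60/157 2892/10205 -66/10205 6 -3 S
2 15/52 15/37 1335/3848 165/1924 6 -4 W
3 60/109 12/53 2244/5777 2526/5777 5 -4 N
4 6/17 30/61 438/1037 111/1037 5 -3 W
final 4 -3 N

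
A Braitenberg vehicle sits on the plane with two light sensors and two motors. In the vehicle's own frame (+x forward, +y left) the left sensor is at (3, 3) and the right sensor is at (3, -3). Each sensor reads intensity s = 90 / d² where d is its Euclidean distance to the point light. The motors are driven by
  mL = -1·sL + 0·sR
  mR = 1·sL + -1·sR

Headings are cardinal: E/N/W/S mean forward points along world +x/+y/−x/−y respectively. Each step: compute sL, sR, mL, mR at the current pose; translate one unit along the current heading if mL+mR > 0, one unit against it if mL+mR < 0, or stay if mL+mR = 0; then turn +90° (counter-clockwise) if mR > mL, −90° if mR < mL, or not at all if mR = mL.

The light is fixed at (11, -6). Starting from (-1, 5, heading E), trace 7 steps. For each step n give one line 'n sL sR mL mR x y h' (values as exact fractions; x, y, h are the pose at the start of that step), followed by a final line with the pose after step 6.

n=0: pose=(-1,5,E); sL=90/277, sR=18/29; mL=-90/277, mR=-2376/8033; mL+mR=-18/29 → advance -1; mR−mL=234/8033 → turn +1·90°
n=1: pose=(-2,5,N); sL=45/226, sR=45/148; mL=-45/226, mR=-1755/16724; mL+mR=-45/148 → advance -1; mR−mL=1575/16724 → turn +1·90°
n=2: pose=(-2,4,W); sL=18/61, sR=18/85; mL=-18/61, mR=432/5185; mL+mR=-18/85 → advance -1; mR−mL=1962/5185 → turn +1·90°
n=3: pose=(-1,4,S); sL=9/13, sR=45/137; mL=-9/13, mR=648/1781; mL+mR=-45/137 → advance -1; mR−mL=1881/1781 → turn +1·90°
n=4: pose=(-1,5,E); sL=90/277, sR=18/29; mL=-90/277, mR=-2376/8033; mL+mR=-18/29 → advance -1; mR−mL=234/8033 → turn +1·90°
n=5: pose=(-2,5,N); sL=45/226, sR=45/148; mL=-45/226, mR=-1755/16724; mL+mR=-45/148 → advance -1; mR−mL=1575/16724 → turn +1·90°
n=6: pose=(-2,4,W); sL=18/61, sR=18/85; mL=-18/61, mR=432/5185; mL+mR=-18/85 → advance -1; mR−mL=1962/5185 → turn +1·90°

0 90/277 18/29 -90/277 -2376/8033 -1 5 E
1 45/226 45/148 -45/226 -1755/16724 -2 5 N
2 18/61 18/85 -18/61 432/5185 -2 4 W
3 9/13 45/137 -9/13 648/1781 -1 4 S
4 90/277 18/29 -90/277 -2376/8033 -1 5 E
5 45/226 45/148 -45/226 -1755/16724 -2 5 N
6 18/61 18/85 -18/61 432/5185 -2 4 W
final -1 4 S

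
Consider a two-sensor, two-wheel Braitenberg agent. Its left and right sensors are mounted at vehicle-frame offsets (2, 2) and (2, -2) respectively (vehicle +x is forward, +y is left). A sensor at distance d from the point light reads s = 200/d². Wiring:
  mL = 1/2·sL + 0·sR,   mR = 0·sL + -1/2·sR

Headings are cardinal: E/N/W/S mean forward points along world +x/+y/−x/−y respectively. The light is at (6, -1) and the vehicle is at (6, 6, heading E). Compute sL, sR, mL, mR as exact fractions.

40/17 200/29 20/17 -100/29

left sensor world pos  = (8, 8); dL² = 85
right sensor world pos = (8, 4); dR² = 29
sL = 200/85 = 40/17
sR = 200/29 = 200/29
mL = 1/2·sL + 0·sR = 20/17
mR = 0·sL + -1/2·sR = -100/29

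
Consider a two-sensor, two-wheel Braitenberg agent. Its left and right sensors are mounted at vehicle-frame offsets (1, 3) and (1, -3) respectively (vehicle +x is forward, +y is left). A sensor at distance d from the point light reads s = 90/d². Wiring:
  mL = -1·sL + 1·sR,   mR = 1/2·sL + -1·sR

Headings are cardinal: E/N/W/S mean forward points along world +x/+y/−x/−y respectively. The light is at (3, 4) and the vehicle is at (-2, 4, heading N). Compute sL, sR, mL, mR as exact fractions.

18/13 18 216/13 -225/13

left sensor world pos  = (-5, 5); dL² = 65
right sensor world pos = (1, 5); dR² = 5
sL = 90/65 = 18/13
sR = 90/5 = 18
mL = -1·sL + 1·sR = 216/13
mR = 1/2·sL + -1·sR = -225/13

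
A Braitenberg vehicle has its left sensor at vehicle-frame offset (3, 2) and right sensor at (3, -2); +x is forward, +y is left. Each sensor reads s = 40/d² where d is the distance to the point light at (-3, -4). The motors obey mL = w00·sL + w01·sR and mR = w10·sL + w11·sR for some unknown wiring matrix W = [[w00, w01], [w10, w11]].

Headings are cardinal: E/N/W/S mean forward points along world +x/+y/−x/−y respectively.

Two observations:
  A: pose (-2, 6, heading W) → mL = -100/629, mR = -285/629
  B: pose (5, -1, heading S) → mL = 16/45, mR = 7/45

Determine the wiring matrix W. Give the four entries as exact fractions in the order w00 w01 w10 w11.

-1/2 1/2 -1 1/2

obs A: pose=(-2,6,W) → sL=10/17, sR=10/37, mL=-100/629, mR=-285/629
obs B: pose=(5,-1,S) → sL=2/5, sR=10/9, mL=16/45, mR=7/45
sensor matrix S = [[10/17, 10/37], [2/5, 10/9]]; det S = 3088/5661
solve [mL_A; mL_B] = S·[w00; w01] and [mR_A; mR_B] = S·[w10; w11]:
  w00 = -1/2, w01 = 1/2, w10 = -1, w11 = 1/2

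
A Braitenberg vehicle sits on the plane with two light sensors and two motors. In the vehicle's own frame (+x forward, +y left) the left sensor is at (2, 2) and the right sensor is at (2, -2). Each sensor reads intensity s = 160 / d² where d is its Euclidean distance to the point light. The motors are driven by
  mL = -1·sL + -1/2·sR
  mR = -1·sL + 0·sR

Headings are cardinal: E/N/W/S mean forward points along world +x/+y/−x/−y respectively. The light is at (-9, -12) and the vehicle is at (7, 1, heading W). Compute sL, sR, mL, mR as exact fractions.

160/317 160/421 -92720/133457 -160/317

left sensor world pos  = (5, -1); dL² = 317
right sensor world pos = (5, 3); dR² = 421
sL = 160/317 = 160/317
sR = 160/421 = 160/421
mL = -1·sL + -1/2·sR = -92720/133457
mR = -1·sL + 0·sR = -160/317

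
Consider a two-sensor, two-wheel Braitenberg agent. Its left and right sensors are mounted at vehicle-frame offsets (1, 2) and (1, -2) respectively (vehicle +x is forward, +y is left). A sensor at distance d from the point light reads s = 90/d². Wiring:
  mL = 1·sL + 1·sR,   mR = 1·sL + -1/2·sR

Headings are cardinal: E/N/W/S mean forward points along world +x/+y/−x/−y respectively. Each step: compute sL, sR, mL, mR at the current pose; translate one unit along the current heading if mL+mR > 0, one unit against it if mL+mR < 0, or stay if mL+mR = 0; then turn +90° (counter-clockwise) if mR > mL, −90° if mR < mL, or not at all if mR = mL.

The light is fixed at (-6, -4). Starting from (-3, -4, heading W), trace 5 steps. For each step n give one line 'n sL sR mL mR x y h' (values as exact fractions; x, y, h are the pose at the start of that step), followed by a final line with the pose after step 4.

n=0: pose=(-3,-4,W); sL=45/4, sR=45/4; mL=45/2, mR=45/8; mL+mR=225/8 → advance +1; mR−mL=-135/8 → turn -1·90°
n=1: pose=(-4,-4,N); sL=90, sR=90/17; mL=1620/17, mR=1485/17; mL+mR=3105/17 → advance +1; mR−mL=-135/17 → turn -1·90°
n=2: pose=(-4,-3,E); sL=5, sR=9; mL=14, mR=1/2; mL+mR=29/2 → advance +1; mR−mL=-27/2 → turn -1·90°
n=3: pose=(-3,-3,S); sL=18/5, sR=90; mL=468/5, mR=-207/5; mL+mR=261/5 → advance +1; mR−mL=-135 → turn -1·90°
n=4: pose=(-3,-4,W); sL=45/4, sR=45/4; mL=45/2, mR=45/8; mL+mR=225/8 → advance +1; mR−mL=-135/8 → turn -1·90°

0 45/4 45/4 45/2 45/8 -3 -4 W
1 90 90/17 1620/17 1485/17 -4 -4 N
2 5 9 14 1/2 -4 -3 E
3 18/5 90 468/5 -207/5 -3 -3 S
4 45/4 45/4 45/2 45/8 -3 -4 W
final -4 -4 N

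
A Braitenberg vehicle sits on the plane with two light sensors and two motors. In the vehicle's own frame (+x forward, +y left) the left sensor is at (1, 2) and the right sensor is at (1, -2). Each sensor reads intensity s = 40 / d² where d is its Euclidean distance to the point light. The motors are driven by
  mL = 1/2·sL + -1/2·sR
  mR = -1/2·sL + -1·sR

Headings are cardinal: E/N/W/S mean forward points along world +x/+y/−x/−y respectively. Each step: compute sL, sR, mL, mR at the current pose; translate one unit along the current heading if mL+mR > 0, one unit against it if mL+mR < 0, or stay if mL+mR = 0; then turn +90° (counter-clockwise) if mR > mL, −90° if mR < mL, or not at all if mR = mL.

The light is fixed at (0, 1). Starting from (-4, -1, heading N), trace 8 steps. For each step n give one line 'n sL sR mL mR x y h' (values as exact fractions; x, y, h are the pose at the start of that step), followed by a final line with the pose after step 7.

n=0: pose=(-4,-1,N); sL=40/37, sR=8; mL=-128/37, mR=-316/37; mL+mR=-12 → advance -1; mR−mL=-188/37 → turn -1·90°
n=1: pose=(-4,-2,E); sL=4, sR=20/17; mL=24/17, mR=-54/17; mL+mR=-30/17 → advance -1; mR−mL=-78/17 → turn -1·90°
n=2: pose=(-5,-2,S); sL=8/5, sR=8/13; mL=32/65, mR=-92/65; mL+mR=-12/13 → advance -1; mR−mL=-124/65 → turn -1·90°
n=3: pose=(-5,-1,W); sL=10/13, sR=10/9; mL=-20/117, mR=-175/117; mL+mR=-5/3 → advance -1; mR−mL=-155/117 → turn -1·90°
n=4: pose=(-4,-1,N); sL=40/37, sR=8; mL=-128/37, mR=-316/37; mL+mR=-12 → advance -1; mR−mL=-188/37 → turn -1·90°
n=5: pose=(-4,-2,E); sL=4, sR=20/17; mL=24/17, mR=-54/17; mL+mR=-30/17 → advance -1; mR−mL=-78/17 → turn -1·90°
n=6: pose=(-5,-2,S); sL=8/5, sR=8/13; mL=32/65, mR=-92/65; mL+mR=-12/13 → advance -1; mR−mL=-124/65 → turn -1·90°
n=7: pose=(-5,-1,W); sL=10/13, sR=10/9; mL=-20/117, mR=-175/117; mL+mR=-5/3 → advance -1; mR−mL=-155/117 → turn -1·90°

0 40/37 8 -128/37 -316/37 -4 -1 N
1 4 20/17 24/17 -54/17 -4 -2 E
2 8/5 8/13 32/65 -92/65 -5 -2 S
3 10/13 10/9 -20/117 -175/117 -5 -1 W
4 40/37 8 -128/37 -316/37 -4 -1 N
5 4 20/17 24/17 -54/17 -4 -2 E
6 8/5 8/13 32/65 -92/65 -5 -2 S
7 10/13 10/9 -20/117 -175/117 -5 -1 W
final -4 -1 N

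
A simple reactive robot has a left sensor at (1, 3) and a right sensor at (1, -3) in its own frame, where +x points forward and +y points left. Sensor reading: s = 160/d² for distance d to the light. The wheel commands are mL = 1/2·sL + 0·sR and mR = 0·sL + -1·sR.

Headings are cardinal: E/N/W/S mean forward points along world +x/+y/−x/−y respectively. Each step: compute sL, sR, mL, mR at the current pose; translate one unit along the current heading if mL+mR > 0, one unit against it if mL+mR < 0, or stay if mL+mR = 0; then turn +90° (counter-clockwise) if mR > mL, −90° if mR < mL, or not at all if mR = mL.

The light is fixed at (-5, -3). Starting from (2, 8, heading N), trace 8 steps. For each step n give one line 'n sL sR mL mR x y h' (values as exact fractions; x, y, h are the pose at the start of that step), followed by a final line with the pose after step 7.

0 1 40/61 1/2 -40/61 2 8 N
1 160/233 160/113 80/233 -160/113 2 7 E
2 80/81 16/9 40/81 -16/9 1 7 S
3 160/89 160/221 80/89 -160/221 1 8 W
4 40/37 10/13 20/37 -10/13 0 8 N
5 32/41 32/17 16/41 -32/17 0 7 E
6 16/13 80/41 8/13 -80/41 -1 7 S
7 160/73 32/41 80/73 -32/41 -1 8 W
final -2 8 N

n=0: pose=(2,8,N); sL=1, sR=40/61; mL=1/2, mR=-40/61; mL+mR=-19/122 → advance -1; mR−mL=-141/122 → turn -1·90°
n=1: pose=(2,7,E); sL=160/233, sR=160/113; mL=80/233, mR=-160/113; mL+mR=-28240/26329 → advance -1; mR−mL=-46320/26329 → turn -1·90°
n=2: pose=(1,7,S); sL=80/81, sR=16/9; mL=40/81, mR=-16/9; mL+mR=-104/81 → advance -1; mR−mL=-184/81 → turn -1·90°
n=3: pose=(1,8,W); sL=160/89, sR=160/221; mL=80/89, mR=-160/221; mL+mR=3440/19669 → advance +1; mR−mL=-31920/19669 → turn -1·90°
n=4: pose=(0,8,N); sL=40/37, sR=10/13; mL=20/37, mR=-10/13; mL+mR=-110/481 → advance -1; mR−mL=-630/481 → turn -1·90°
n=5: pose=(0,7,E); sL=32/41, sR=32/17; mL=16/41, mR=-32/17; mL+mR=-1040/697 → advance -1; mR−mL=-1584/697 → turn -1·90°
n=6: pose=(-1,7,S); sL=16/13, sR=80/41; mL=8/13, mR=-80/41; mL+mR=-712/533 → advance -1; mR−mL=-1368/533 → turn -1·90°
n=7: pose=(-1,8,W); sL=160/73, sR=32/41; mL=80/73, mR=-32/41; mL+mR=944/2993 → advance +1; mR−mL=-5616/2993 → turn -1·90°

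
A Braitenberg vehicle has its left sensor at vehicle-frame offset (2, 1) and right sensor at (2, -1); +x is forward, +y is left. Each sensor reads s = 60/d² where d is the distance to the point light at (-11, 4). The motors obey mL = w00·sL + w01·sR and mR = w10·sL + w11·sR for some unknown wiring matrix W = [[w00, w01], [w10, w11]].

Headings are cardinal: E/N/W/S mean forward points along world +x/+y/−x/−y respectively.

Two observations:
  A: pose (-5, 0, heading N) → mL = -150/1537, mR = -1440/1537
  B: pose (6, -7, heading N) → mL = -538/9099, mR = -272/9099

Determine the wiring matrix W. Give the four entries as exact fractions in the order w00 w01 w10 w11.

obs A: pose=(-5,0,N) → sL=60/29, sR=60/53, mL=-150/1537, mR=-1440/1537
obs B: pose=(6,-7,N) → sL=60/337, sR=4/27, mL=-538/9099, mR=-272/9099
sensor matrix S = [[60/29, 60/53], [60/337, 4/27]]; det S = 489280/4661721
solve [mL_A; mL_B] = S·[w00; w01] and [mR_A; mR_B] = S·[w10; w11]:
  w00 = 1/2, w01 = -1, w10 = -1, w11 = 1

1/2 -1 -1 1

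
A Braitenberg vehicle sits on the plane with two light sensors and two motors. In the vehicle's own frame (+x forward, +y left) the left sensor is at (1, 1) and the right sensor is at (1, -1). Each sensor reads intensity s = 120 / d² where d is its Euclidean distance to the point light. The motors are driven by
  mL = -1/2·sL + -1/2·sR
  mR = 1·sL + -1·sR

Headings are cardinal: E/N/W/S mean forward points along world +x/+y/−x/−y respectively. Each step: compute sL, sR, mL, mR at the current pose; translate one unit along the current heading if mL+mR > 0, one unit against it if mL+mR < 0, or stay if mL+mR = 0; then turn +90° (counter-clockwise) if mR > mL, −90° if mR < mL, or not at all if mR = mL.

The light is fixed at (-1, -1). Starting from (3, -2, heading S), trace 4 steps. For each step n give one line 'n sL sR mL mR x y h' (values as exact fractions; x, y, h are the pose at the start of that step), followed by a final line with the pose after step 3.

n=0: pose=(3,-2,S); sL=120/29, sR=120/13; mL=-2520/377, mR=-1920/377; mL+mR=-4440/377 → advance -1; mR−mL=600/377 → turn +1·90°
n=1: pose=(3,-1,E); sL=60/13, sR=60/13; mL=-60/13, mR=0; mL+mR=-60/13 → advance -1; mR−mL=60/13 → turn +1·90°
n=2: pose=(2,-1,N); sL=24, sR=120/17; mL=-264/17, mR=288/17; mL+mR=24/17 → advance +1; mR−mL=552/17 → turn +1·90°
n=3: pose=(2,0,W); sL=30, sR=15; mL=-45/2, mR=15; mL+mR=-15/2 → advance -1; mR−mL=75/2 → turn +1·90°

0 120/29 120/13 -2520/377 -1920/377 3 -2 S
1 60/13 60/13 -60/13 0 3 -1 E
2 24 120/17 -264/17 288/17 2 -1 N
3 30 15 -45/2 15 2 0 W
final 3 0 S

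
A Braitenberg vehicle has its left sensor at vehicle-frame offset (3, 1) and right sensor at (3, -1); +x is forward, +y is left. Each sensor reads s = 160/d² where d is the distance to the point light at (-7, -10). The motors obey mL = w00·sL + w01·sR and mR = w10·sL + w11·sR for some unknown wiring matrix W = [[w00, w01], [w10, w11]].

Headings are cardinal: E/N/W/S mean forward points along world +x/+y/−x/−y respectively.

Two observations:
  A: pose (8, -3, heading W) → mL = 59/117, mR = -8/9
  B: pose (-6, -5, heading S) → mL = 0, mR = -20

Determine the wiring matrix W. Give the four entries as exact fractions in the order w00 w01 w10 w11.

1 -1/2 -1 0

obs A: pose=(8,-3,W) → sL=8/9, sR=10/13, mL=59/117, mR=-8/9
obs B: pose=(-6,-5,S) → sL=20, sR=40, mL=0, mR=-20
sensor matrix S = [[8/9, 10/13], [20, 40]]; det S = 2360/117
solve [mL_A; mL_B] = S·[w00; w01] and [mR_A; mR_B] = S·[w10; w11]:
  w00 = 1, w01 = -1/2, w10 = -1, w11 = 0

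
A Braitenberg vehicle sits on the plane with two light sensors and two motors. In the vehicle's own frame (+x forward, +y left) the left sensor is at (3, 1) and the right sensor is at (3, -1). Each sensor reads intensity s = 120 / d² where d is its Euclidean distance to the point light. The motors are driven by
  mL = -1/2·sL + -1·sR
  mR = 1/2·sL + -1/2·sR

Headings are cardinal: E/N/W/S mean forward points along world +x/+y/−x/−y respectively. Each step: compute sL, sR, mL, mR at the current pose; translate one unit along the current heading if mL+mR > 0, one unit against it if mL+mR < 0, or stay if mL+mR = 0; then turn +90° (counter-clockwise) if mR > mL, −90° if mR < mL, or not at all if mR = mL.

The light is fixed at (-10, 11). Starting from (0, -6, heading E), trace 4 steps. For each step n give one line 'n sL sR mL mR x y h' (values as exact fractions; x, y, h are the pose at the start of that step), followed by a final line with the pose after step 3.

n=0: pose=(0,-6,E); sL=24/85, sR=120/493; mL=-948/2465, mR=48/2465; mL+mR=-180/493 → advance -1; mR−mL=996/2465 → turn +1·90°
n=1: pose=(-1,-6,N); sL=6/13, sR=15/37; mL=-306/481, mR=27/962; mL+mR=-45/74 → advance -1; mR−mL=639/962 → turn +1·90°
n=2: pose=(-1,-7,W); sL=120/397, sR=24/65; mL=-13428/25805, mR=-864/25805; mL+mR=-36/65 → advance -1; mR−mL=12564/25805 → turn +1·90°
n=3: pose=(0,-7,S); sL=60/281, sR=20/87; mL=-8230/24447, mR=-200/24447; mL+mR=-10/29 → advance -1; mR−mL=8030/24447 → turn +1·90°

0 24/85 120/493 -948/2465 48/2465 0 -6 E
1 6/13 15/37 -306/481 27/962 -1 -6 N
2 120/397 24/65 -13428/25805 -864/25805 -1 -7 W
3 60/281 20/87 -8230/24447 -200/24447 0 -7 S
final 0 -6 E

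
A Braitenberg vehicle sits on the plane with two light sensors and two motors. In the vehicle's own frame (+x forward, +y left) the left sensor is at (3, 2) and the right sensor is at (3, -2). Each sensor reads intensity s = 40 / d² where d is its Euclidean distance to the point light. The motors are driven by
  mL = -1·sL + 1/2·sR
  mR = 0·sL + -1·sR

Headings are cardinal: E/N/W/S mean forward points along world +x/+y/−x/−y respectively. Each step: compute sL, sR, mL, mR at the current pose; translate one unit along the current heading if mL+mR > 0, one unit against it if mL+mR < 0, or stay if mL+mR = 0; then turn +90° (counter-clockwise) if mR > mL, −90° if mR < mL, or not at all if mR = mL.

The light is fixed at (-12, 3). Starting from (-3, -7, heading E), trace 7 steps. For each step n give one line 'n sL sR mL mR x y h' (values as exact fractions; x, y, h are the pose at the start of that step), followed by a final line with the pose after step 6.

n=0: pose=(-3,-7,E); sL=5/26, sR=5/36; mL=-115/936, mR=-5/36; mL+mR=-245/936 → advance -1; mR−mL=-5/312 → turn -1·90°
n=1: pose=(-4,-7,S); sL=40/269, sR=8/41; mL=-564/11029, mR=-8/41; mL+mR=-2716/11029 → advance -1; mR−mL=-1588/11029 → turn -1·90°
n=2: pose=(-4,-6,W); sL=20/73, sR=20/37; mL=-10/2701, mR=-20/37; mL+mR=-1470/2701 → advance -1; mR−mL=-1450/2701 → turn -1·90°
n=3: pose=(-3,-6,N); sL=8/17, sR=40/157; mL=-916/2669, mR=-40/157; mL+mR=-1596/2669 → advance -1; mR−mL=236/2669 → turn +1·90°
n=4: pose=(-3,-7,W); sL=2/9, sR=2/5; mL=-1/45, mR=-2/5; mL+mR=-19/45 → advance -1; mR−mL=-17/45 → turn -1·90°
n=5: pose=(-2,-7,N); sL=40/113, sR=40/193; mL=-5460/21809, mR=-40/193; mL+mR=-9980/21809 → advance -1; mR−mL=940/21809 → turn +1·90°
n=6: pose=(-2,-8,W); sL=20/109, sR=4/13; mL=-42/1417, mR=-4/13; mL+mR=-478/1417 → advance -1; mR−mL=-394/1417 → turn -1·90°

0 5/26 5/36 -115/936 -5/36 -3 -7 E
1 40/269 8/41 -564/11029 -8/41 -4 -7 S
2 20/73 20/37 -10/2701 -20/37 -4 -6 W
3 8/17 40/157 -916/2669 -40/157 -3 -6 N
4 2/9 2/5 -1/45 -2/5 -3 -7 W
5 40/113 40/193 -5460/21809 -40/193 -2 -7 N
6 20/109 4/13 -42/1417 -4/13 -2 -8 W
final -1 -8 N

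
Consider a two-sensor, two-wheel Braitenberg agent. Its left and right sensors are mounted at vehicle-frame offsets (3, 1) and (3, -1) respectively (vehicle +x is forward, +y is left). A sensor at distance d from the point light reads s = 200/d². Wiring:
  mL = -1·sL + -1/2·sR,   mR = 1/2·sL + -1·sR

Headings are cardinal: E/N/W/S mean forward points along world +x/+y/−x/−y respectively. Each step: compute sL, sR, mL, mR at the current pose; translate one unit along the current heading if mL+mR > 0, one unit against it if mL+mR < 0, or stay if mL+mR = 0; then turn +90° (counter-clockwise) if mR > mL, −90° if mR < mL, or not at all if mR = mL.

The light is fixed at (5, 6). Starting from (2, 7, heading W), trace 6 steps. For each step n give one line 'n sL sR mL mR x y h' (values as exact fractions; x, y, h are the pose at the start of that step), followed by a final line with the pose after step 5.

n=0: pose=(2,7,W); sL=50/9, sR=5; mL=-145/18, mR=-20/9; mL+mR=-185/18 → advance -1; mR−mL=35/6 → turn +1·90°
n=1: pose=(3,7,S); sL=40, sR=200/13; mL=-620/13, mR=60/13; mL+mR=-560/13 → advance -1; mR−mL=680/13 → turn +1·90°
n=2: pose=(3,8,E); sL=20, sR=100; mL=-70, mR=-90; mL+mR=-160 → advance -1; mR−mL=-20 → turn -1·90°
n=3: pose=(2,8,S); sL=40, sR=200/17; mL=-780/17, mR=140/17; mL+mR=-640/17 → advance -1; mR−mL=920/17 → turn +1·90°
n=4: pose=(2,9,E); sL=25/2, sR=50; mL=-75/2, mR=-175/4; mL+mR=-325/4 → advance -1; mR−mL=-25/4 → turn -1·90°
n=5: pose=(1,9,S); sL=200/9, sR=8; mL=-236/9, mR=28/9; mL+mR=-208/9 → advance -1; mR−mL=88/3 → turn +1·90°

0 50/9 5 -145/18 -20/9 2 7 W
1 40 200/13 -620/13 60/13 3 7 S
2 20 100 -70 -90 3 8 E
3 40 200/17 -780/17 140/17 2 8 S
4 25/2 50 -75/2 -175/4 2 9 E
5 200/9 8 -236/9 28/9 1 9 S
final 1 10 E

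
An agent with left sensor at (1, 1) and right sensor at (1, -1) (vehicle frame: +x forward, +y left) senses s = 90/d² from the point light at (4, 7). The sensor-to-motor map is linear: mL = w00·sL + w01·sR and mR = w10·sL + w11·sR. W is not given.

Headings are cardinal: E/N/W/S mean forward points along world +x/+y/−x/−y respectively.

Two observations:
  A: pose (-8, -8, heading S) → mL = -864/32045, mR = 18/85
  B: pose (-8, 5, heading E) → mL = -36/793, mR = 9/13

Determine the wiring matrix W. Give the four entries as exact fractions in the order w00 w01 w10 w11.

obs A: pose=(-8,-8,S) → sL=90/377, sR=18/85, mL=-864/32045, mR=18/85
obs B: pose=(-8,5,E) → sL=45/61, sR=9/13, mL=-36/793, mR=9/13
sensor matrix S = [[90/377, 18/85], [45/61, 9/13]]; det S = 46008/5082337
solve [mL_A; mL_B] = S·[w00; w01] and [mR_A; mR_B] = S·[w10; w11]:
  w00 = -1, w01 = 1, w10 = 0, w11 = 1

-1 1 0 1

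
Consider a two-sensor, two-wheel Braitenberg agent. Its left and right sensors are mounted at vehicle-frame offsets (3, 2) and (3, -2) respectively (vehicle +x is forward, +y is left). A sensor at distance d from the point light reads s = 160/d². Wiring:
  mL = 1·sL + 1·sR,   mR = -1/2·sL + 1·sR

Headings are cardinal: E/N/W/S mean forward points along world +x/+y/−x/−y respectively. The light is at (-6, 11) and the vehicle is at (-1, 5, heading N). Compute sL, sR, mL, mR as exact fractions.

80/9 80/29 3040/261 -440/261

left sensor world pos  = (-3, 8); dL² = 18
right sensor world pos = (1, 8); dR² = 58
sL = 160/18 = 80/9
sR = 160/58 = 80/29
mL = 1·sL + 1·sR = 3040/261
mR = -1/2·sL + 1·sR = -440/261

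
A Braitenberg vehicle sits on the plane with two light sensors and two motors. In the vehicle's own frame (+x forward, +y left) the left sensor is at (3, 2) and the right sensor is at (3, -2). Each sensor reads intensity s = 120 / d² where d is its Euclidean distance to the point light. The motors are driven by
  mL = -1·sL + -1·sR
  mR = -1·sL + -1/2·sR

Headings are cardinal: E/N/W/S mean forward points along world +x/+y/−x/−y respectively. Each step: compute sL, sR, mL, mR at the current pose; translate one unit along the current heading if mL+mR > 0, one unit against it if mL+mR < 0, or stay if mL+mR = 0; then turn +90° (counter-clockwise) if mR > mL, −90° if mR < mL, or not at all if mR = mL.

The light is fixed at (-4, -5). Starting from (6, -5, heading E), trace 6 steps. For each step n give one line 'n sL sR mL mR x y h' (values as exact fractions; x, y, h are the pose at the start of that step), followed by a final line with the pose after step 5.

0 120/173 120/173 -240/173 -180/173 6 -5 E
1 60/29 12/13 -1128/377 -954/377 5 -5 N
2 8/3 120/37 -656/111 -476/111 5 -6 W
3 3/4 3/2 -9/4 -3/2 6 -6 S
4 120/173 120/173 -240/173 -180/173 6 -5 E
5 60/29 12/13 -1128/377 -954/377 5 -5 N
final 5 -6 W

n=0: pose=(6,-5,E); sL=120/173, sR=120/173; mL=-240/173, mR=-180/173; mL+mR=-420/173 → advance -1; mR−mL=60/173 → turn +1·90°
n=1: pose=(5,-5,N); sL=60/29, sR=12/13; mL=-1128/377, mR=-954/377; mL+mR=-2082/377 → advance -1; mR−mL=6/13 → turn +1·90°
n=2: pose=(5,-6,W); sL=8/3, sR=120/37; mL=-656/111, mR=-476/111; mL+mR=-1132/111 → advance -1; mR−mL=60/37 → turn +1·90°
n=3: pose=(6,-6,S); sL=3/4, sR=3/2; mL=-9/4, mR=-3/2; mL+mR=-15/4 → advance -1; mR−mL=3/4 → turn +1·90°
n=4: pose=(6,-5,E); sL=120/173, sR=120/173; mL=-240/173, mR=-180/173; mL+mR=-420/173 → advance -1; mR−mL=60/173 → turn +1·90°
n=5: pose=(5,-5,N); sL=60/29, sR=12/13; mL=-1128/377, mR=-954/377; mL+mR=-2082/377 → advance -1; mR−mL=6/13 → turn +1·90°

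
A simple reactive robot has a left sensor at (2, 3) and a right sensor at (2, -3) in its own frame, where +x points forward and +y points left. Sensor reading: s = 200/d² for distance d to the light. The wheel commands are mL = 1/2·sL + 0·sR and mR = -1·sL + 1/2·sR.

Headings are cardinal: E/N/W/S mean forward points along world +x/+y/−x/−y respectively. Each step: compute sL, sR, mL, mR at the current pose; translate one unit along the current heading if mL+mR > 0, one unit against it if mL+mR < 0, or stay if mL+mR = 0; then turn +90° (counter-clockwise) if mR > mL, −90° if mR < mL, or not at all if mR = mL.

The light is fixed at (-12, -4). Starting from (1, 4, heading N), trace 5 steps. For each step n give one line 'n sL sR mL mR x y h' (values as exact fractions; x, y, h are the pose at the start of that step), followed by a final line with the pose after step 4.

n=0: pose=(1,4,N); sL=1, sR=50/89; mL=1/2, mR=-64/89; mL+mR=-39/178 → advance -1; mR−mL=-217/178 → turn -1·90°
n=1: pose=(1,3,E); sL=8/13, sR=200/241; mL=4/13, mR=-628/3133; mL+mR=336/3133 → advance +1; mR−mL=-1592/3133 → turn -1·90°
n=2: pose=(2,3,S); sL=100/157, sR=100/73; mL=50/157, mR=550/11461; mL+mR=4200/11461 → advance +1; mR−mL=-3100/11461 → turn -1·90°
n=3: pose=(2,2,W); sL=200/153, sR=8/9; mL=100/153, mR=-44/51; mL+mR=-32/153 → advance -1; mR−mL=-232/153 → turn -1·90°
n=4: pose=(3,2,N); sL=25/26, sR=50/97; mL=25/52, mR=-1775/2522; mL+mR=-1125/5044 → advance -1; mR−mL=-5975/5044 → turn -1·90°

0 1 50/89 1/2 -64/89 1 4 N
1 8/13 200/241 4/13 -628/3133 1 3 E
2 100/157 100/73 50/157 550/11461 2 3 S
3 200/153 8/9 100/153 -44/51 2 2 W
4 25/26 50/97 25/52 -1775/2522 3 2 N
final 3 1 E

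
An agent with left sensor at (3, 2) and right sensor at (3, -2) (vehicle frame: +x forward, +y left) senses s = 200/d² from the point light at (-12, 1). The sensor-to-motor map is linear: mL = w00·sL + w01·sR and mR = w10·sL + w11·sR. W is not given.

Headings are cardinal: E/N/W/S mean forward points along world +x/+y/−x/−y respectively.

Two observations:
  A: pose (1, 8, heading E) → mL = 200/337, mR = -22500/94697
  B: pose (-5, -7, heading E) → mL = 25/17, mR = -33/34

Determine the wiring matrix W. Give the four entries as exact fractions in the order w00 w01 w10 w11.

1 0 -1 1/2

obs A: pose=(1,8,E) → sL=200/337, sR=200/281, mL=200/337, mR=-22500/94697
obs B: pose=(-5,-7,E) → sL=25/17, sR=1, mL=25/17, mR=-33/34
sensor matrix S = [[200/337, 200/281], [25/17, 1]]; det S = -729600/1609849
solve [mL_A; mL_B] = S·[w00; w01] and [mR_A; mR_B] = S·[w10; w11]:
  w00 = 1, w01 = 0, w10 = -1, w11 = 1/2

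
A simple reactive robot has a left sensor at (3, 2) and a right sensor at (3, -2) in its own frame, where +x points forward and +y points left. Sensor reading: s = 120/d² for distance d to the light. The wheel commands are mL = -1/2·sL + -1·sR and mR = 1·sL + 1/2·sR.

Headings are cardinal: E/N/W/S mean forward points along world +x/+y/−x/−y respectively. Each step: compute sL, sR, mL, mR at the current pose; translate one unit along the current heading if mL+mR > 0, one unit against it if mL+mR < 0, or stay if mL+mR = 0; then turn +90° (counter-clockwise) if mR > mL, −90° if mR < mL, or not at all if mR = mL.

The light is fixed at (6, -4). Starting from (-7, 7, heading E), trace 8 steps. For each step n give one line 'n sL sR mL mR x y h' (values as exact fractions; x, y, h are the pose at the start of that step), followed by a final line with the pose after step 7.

0 120/269 120/181 -43140/48689 37860/48689 -7 7 E
1 30/113 6/17 -933/1921 849/1921 -8 7 N
2 120/353 120/433 -68340/152849 73140/152849 -8 6 W
3 60/109 60/169 -11610/18421 13410/18421 -9 6 S
4 24/53 120/193 -8676/10229 7812/10229 -9 5 E
5 10/39 6/17 -319/663 287/663 -10 5 N
6 120/397 120/461 -75300/183017 79140/183017 -10 4 W
7 12/25 60/193 -2658/4825 3066/4825 -11 4 S
final -11 3 E

n=0: pose=(-7,7,E); sL=120/269, sR=120/181; mL=-43140/48689, mR=37860/48689; mL+mR=-5280/48689 → advance -1; mR−mL=81000/48689 → turn +1·90°
n=1: pose=(-8,7,N); sL=30/113, sR=6/17; mL=-933/1921, mR=849/1921; mL+mR=-84/1921 → advance -1; mR−mL=1782/1921 → turn +1·90°
n=2: pose=(-8,6,W); sL=120/353, sR=120/433; mL=-68340/152849, mR=73140/152849; mL+mR=4800/152849 → advance +1; mR−mL=141480/152849 → turn +1·90°
n=3: pose=(-9,6,S); sL=60/109, sR=60/169; mL=-11610/18421, mR=13410/18421; mL+mR=1800/18421 → advance +1; mR−mL=25020/18421 → turn +1·90°
n=4: pose=(-9,5,E); sL=24/53, sR=120/193; mL=-8676/10229, mR=7812/10229; mL+mR=-864/10229 → advance -1; mR−mL=16488/10229 → turn +1·90°
n=5: pose=(-10,5,N); sL=10/39, sR=6/17; mL=-319/663, mR=287/663; mL+mR=-32/663 → advance -1; mR−mL=202/221 → turn +1·90°
n=6: pose=(-10,4,W); sL=120/397, sR=120/461; mL=-75300/183017, mR=79140/183017; mL+mR=3840/183017 → advance +1; mR−mL=154440/183017 → turn +1·90°
n=7: pose=(-11,4,S); sL=12/25, sR=60/193; mL=-2658/4825, mR=3066/4825; mL+mR=408/4825 → advance +1; mR−mL=5724/4825 → turn +1·90°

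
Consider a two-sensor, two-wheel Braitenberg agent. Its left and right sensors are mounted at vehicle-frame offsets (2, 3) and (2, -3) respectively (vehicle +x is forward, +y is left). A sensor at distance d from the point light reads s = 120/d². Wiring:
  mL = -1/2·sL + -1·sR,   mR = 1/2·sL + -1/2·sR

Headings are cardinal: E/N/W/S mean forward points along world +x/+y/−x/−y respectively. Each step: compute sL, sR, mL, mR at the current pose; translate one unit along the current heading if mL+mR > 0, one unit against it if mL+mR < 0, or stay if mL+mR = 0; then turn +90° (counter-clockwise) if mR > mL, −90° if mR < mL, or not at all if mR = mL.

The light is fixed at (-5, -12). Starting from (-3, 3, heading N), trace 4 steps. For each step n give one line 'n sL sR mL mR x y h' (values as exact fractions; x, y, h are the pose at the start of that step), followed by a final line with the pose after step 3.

0 12/29 60/157 -2682/4553 72/4553 -3 3 N
1 120/121 120/289 -31860/34969 10080/34969 -3 2 W
2 2/3 5/6 -7/6 -1/12 -2 2 S
3 120/349 120/169 -52020/58981 -10800/58981 -2 3 E
final -3 3 N

n=0: pose=(-3,3,N); sL=12/29, sR=60/157; mL=-2682/4553, mR=72/4553; mL+mR=-90/157 → advance -1; mR−mL=2754/4553 → turn +1·90°
n=1: pose=(-3,2,W); sL=120/121, sR=120/289; mL=-31860/34969, mR=10080/34969; mL+mR=-180/289 → advance -1; mR−mL=41940/34969 → turn +1·90°
n=2: pose=(-2,2,S); sL=2/3, sR=5/6; mL=-7/6, mR=-1/12; mL+mR=-5/4 → advance -1; mR−mL=13/12 → turn +1·90°
n=3: pose=(-2,3,E); sL=120/349, sR=120/169; mL=-52020/58981, mR=-10800/58981; mL+mR=-180/169 → advance -1; mR−mL=41220/58981 → turn +1·90°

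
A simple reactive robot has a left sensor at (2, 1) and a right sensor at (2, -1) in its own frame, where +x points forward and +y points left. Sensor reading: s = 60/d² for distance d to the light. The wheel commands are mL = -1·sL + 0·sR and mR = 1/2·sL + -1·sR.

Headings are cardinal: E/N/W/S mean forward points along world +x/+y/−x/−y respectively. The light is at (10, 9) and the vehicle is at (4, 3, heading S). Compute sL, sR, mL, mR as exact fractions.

left sensor world pos  = (5, 1); dL² = 89
right sensor world pos = (3, 1); dR² = 113
sL = 60/89 = 60/89
sR = 60/113 = 60/113
mL = -1·sL + 0·sR = -60/89
mR = 1/2·sL + -1·sR = -1950/10057

60/89 60/113 -60/89 -1950/10057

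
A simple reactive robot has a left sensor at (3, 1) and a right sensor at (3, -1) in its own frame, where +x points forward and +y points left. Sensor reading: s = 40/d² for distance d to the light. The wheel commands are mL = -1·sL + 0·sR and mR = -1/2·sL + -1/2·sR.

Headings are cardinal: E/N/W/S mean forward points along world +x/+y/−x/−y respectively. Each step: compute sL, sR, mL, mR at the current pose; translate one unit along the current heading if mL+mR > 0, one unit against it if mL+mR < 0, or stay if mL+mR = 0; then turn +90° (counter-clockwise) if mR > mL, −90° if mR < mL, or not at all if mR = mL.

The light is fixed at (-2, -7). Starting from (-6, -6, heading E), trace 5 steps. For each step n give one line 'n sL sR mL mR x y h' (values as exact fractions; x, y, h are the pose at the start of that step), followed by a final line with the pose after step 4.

n=0: pose=(-6,-6,E); sL=8, sR=40; mL=-8, mR=-24; mL+mR=-32 → advance -1; mR−mL=-16 → turn -1·90°
n=1: pose=(-7,-6,S); sL=2, sR=1; mL=-2, mR=-3/2; mL+mR=-7/2 → advance -1; mR−mL=1/2 → turn +1·90°
n=2: pose=(-7,-5,E); sL=40/13, sR=8; mL=-40/13, mR=-72/13; mL+mR=-112/13 → advance -1; mR−mL=-32/13 → turn -1·90°
n=3: pose=(-8,-5,S); sL=20/13, sR=4/5; mL=-20/13, mR=-76/65; mL+mR=-176/65 → advance -1; mR−mL=24/65 → turn +1·90°
n=4: pose=(-8,-4,E); sL=8/5, sR=40/13; mL=-8/5, mR=-152/65; mL+mR=-256/65 → advance -1; mR−mL=-48/65 → turn -1·90°

0 8 40 -8 -24 -6 -6 E
1 2 1 -2 -3/2 -7 -6 S
2 40/13 8 -40/13 -72/13 -7 -5 E
3 20/13 4/5 -20/13 -76/65 -8 -5 S
4 8/5 40/13 -8/5 -152/65 -8 -4 E
final -9 -4 S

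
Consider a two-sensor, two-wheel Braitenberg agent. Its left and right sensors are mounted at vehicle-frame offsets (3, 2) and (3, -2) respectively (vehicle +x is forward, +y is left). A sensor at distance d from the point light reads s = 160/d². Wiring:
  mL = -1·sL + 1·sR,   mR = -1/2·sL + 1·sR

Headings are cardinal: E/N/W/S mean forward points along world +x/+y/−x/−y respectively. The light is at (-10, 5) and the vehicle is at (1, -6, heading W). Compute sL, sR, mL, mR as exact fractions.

left sensor world pos  = (-2, -8); dL² = 233
right sensor world pos = (-2, -4); dR² = 145
sL = 160/233 = 160/233
sR = 160/145 = 32/29
mL = -1·sL + 1·sR = 2816/6757
mR = -1/2·sL + 1·sR = 5136/6757

160/233 32/29 2816/6757 5136/6757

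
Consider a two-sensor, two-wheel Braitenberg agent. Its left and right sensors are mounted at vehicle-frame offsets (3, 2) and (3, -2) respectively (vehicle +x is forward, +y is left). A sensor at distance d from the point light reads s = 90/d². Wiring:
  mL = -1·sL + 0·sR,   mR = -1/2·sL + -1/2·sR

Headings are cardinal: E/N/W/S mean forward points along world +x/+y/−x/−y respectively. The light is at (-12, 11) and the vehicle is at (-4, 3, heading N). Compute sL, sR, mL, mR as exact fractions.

90/61 18/25 -90/61 -1674/1525

left sensor world pos  = (-6, 6); dL² = 61
right sensor world pos = (-2, 6); dR² = 125
sL = 90/61 = 90/61
sR = 90/125 = 18/25
mL = -1·sL + 0·sR = -90/61
mR = -1/2·sL + -1/2·sR = -1674/1525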